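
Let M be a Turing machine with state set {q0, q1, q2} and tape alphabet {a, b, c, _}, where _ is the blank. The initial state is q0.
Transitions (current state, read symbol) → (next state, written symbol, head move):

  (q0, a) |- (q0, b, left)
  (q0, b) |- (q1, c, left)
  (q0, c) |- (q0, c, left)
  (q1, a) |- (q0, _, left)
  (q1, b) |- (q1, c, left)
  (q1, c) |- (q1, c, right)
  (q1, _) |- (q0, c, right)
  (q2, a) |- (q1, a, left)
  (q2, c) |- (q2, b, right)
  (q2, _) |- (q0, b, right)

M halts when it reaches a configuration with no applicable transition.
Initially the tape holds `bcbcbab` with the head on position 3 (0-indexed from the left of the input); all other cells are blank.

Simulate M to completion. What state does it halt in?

state=q0 head=3 tape=__bcb[c]bab   (q0,c)→(q0,c,left)
state=q0 head=2 tape=__bc[b]cbab   (q0,b)→(q1,c,left)
state=q1 head=1 tape=__b[c]ccbab   (q1,c)→(q1,c,right)
state=q1 head=2 tape=__bc[c]cbab   (q1,c)→(q1,c,right)
state=q1 head=3 tape=__bcc[c]bab   (q1,c)→(q1,c,right)
state=q1 head=4 tape=__bccc[b]ab   (q1,b)→(q1,c,left)
state=q1 head=3 tape=__bcc[c]cab   (q1,c)→(q1,c,right)
state=q1 head=4 tape=__bccc[c]ab   (q1,c)→(q1,c,right)
state=q1 head=5 tape=__bcccc[a]b   (q1,a)→(q0,_,left)
state=q0 head=4 tape=__bccc[c]_b   (q0,c)→(q0,c,left)
state=q0 head=3 tape=__bcc[c]c_b   (q0,c)→(q0,c,left)
state=q0 head=2 tape=__bc[c]cc_b   (q0,c)→(q0,c,left)
state=q0 head=1 tape=__b[c]ccc_b   (q0,c)→(q0,c,left)
state=q0 head=0 tape=__[b]cccc_b   (q0,b)→(q1,c,left)
state=q1 head=-1 tape=_[_]ccccc_b   (q1,_)→(q0,c,right)
state=q0 head=0 tape=_c[c]cccc_b   (q0,c)→(q0,c,left)
state=q0 head=-1 tape=_[c]ccccc_b   (q0,c)→(q0,c,left)
state=q0 head=-2 tape=[_]cccccc_b
No transition is defined for (q0, _); M halts in state q0.

q0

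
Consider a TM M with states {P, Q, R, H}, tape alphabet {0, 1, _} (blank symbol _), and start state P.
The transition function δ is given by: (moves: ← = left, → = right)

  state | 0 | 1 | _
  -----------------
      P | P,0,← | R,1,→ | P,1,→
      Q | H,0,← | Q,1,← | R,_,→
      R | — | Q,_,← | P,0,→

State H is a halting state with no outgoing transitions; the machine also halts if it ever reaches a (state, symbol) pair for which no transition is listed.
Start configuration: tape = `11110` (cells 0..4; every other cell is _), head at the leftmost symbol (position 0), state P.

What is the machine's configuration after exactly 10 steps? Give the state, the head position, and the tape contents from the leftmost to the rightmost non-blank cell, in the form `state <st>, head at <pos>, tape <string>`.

state Q, head at 2, tape 011_0

state=P head=0 tape=_[1]1110   (P,1)→(R,1,→)
state=R head=1 tape=_1[1]110   (R,1)→(Q,_,←)
state=Q head=0 tape=_[1]_110   (Q,1)→(Q,1,←)
state=Q head=-1 tape=[_]1_110   (Q,_)→(R,_,→)
state=R head=0 tape=_[1]_110   (R,1)→(Q,_,←)
state=Q head=-1 tape=[_]__110   (Q,_)→(R,_,→)
state=R head=0 tape=_[_]_110   (R,_)→(P,0,→)
state=P head=1 tape=_0[_]110   (P,_)→(P,1,→)
state=P head=2 tape=_01[1]10   (P,1)→(R,1,→)
state=R head=3 tape=_011[1]0   (R,1)→(Q,_,←)
state=Q head=2 tape=_01[1]_0
After 10 steps: state Q, head at 2, tape 011_0.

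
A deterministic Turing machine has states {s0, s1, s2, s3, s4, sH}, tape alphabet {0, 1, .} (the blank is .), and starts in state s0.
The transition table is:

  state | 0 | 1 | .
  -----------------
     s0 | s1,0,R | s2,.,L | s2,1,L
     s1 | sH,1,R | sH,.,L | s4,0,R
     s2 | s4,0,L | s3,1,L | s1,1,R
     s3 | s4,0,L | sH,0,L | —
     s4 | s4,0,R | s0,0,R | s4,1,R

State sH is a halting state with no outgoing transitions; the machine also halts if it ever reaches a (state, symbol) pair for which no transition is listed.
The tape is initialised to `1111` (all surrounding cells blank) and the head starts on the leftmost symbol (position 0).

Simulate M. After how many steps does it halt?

15

state=s0 head=0 tape=.[1]111.   (s0,1)→(s2,.,L)
state=s2 head=-1 tape=[.].111.   (s2,.)→(s1,1,R)
state=s1 head=0 tape=1[.]111.   (s1,.)→(s4,0,R)
state=s4 head=1 tape=10[1]11.   (s4,1)→(s0,0,R)
state=s0 head=2 tape=100[1]1.   (s0,1)→(s2,.,L)
state=s2 head=1 tape=10[0].1.   (s2,0)→(s4,0,L)
state=s4 head=0 tape=1[0]0.1.   (s4,0)→(s4,0,R)
state=s4 head=1 tape=10[0].1.   (s4,0)→(s4,0,R)
state=s4 head=2 tape=100[.]1.   (s4,.)→(s4,1,R)
state=s4 head=3 tape=1001[1].   (s4,1)→(s0,0,R)
state=s0 head=4 tape=10010[.]   (s0,.)→(s2,1,L)
state=s2 head=3 tape=1001[0]1   (s2,0)→(s4,0,L)
state=s4 head=2 tape=100[1]01   (s4,1)→(s0,0,R)
state=s0 head=3 tape=1000[0]1   (s0,0)→(s1,0,R)
state=s1 head=4 tape=10000[1]   (s1,1)→(sH,.,L)
state=sH head=3 tape=1000[0].
M halts after 15 transitions.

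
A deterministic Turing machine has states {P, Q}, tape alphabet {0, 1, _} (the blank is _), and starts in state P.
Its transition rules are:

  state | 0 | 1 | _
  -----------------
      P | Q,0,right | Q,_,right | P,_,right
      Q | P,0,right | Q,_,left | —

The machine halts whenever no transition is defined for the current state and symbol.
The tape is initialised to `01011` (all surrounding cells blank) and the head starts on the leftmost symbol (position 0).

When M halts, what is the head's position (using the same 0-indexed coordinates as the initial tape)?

5

P | [0]1011_   read 0 → write 0, move right, go to Q
Q | 0[1]011_   read 1 → write _, move left, go to Q
Q | [0]_011_   read 0 → write 0, move right, go to P
P | 0[_]011_   read _ → write _, move right, go to P
P | 0_[0]11_   read 0 → write 0, move right, go to Q
Q | 0_0[1]1_   read 1 → write _, move left, go to Q
Q | 0_[0]_1_   read 0 → write 0, move right, go to P
P | 0_0[_]1_   read _ → write _, move right, go to P
P | 0_0_[1]_   read 1 → write _, move right, go to Q
Q | 0_0__[_]
At halt the head is at cell 5.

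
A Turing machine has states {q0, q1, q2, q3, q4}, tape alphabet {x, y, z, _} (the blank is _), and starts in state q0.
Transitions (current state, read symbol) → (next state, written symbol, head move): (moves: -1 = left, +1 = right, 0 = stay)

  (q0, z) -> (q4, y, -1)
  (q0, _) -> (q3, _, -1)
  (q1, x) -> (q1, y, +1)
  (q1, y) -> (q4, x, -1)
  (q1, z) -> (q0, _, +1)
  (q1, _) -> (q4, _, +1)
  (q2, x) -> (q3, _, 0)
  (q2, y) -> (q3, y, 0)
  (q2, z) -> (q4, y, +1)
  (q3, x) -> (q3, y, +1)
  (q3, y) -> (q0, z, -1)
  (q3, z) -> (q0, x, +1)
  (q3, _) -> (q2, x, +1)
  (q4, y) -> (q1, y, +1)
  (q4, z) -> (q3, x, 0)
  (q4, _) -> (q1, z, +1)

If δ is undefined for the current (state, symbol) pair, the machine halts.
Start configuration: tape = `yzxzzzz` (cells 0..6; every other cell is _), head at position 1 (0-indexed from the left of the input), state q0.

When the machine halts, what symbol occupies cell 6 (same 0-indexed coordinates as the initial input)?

y

state=q0 head=1 tape=y[z]xzzzz   (q0,z)→(q4,y,-1)
state=q4 head=0 tape=[y]yxzzzz   (q4,y)→(q1,y,+1)
state=q1 head=1 tape=y[y]xzzzz   (q1,y)→(q4,x,-1)
state=q4 head=0 tape=[y]xxzzzz   (q4,y)→(q1,y,+1)
state=q1 head=1 tape=y[x]xzzzz   (q1,x)→(q1,y,+1)
state=q1 head=2 tape=yy[x]zzzz   (q1,x)→(q1,y,+1)
state=q1 head=3 tape=yyy[z]zzz   (q1,z)→(q0,_,+1)
state=q0 head=4 tape=yyy_[z]zz   (q0,z)→(q4,y,-1)
state=q4 head=3 tape=yyy[_]yzz   (q4,_)→(q1,z,+1)
state=q1 head=4 tape=yyyz[y]zz   (q1,y)→(q4,x,-1)
state=q4 head=3 tape=yyy[z]xzz   (q4,z)→(q3,x,0)
state=q3 head=3 tape=yyy[x]xzz   (q3,x)→(q3,y,+1)
state=q3 head=4 tape=yyyy[x]zz   (q3,x)→(q3,y,+1)
state=q3 head=5 tape=yyyyy[z]z   (q3,z)→(q0,x,+1)
state=q0 head=6 tape=yyyyyx[z]   (q0,z)→(q4,y,-1)
state=q4 head=5 tape=yyyyy[x]y
Cell 6 holds y when M halts.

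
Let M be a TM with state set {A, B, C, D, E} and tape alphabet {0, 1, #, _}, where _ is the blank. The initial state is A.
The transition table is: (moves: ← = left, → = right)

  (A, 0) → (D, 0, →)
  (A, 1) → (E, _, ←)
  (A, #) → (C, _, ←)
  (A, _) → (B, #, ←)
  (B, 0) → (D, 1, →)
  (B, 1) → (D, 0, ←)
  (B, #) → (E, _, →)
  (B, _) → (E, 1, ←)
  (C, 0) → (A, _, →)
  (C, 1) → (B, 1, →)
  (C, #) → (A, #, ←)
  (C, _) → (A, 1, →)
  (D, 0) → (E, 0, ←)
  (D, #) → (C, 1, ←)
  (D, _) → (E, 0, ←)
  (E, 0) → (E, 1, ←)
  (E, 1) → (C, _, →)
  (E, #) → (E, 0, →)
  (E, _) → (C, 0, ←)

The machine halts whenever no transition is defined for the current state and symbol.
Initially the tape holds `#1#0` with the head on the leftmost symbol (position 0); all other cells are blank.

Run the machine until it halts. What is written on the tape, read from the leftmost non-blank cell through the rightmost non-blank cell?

state=A head=0 tape=____[#]1#0   (A,#)→(C,_,←)
state=C head=-1 tape=___[_]_1#0   (C,_)→(A,1,→)
state=A head=0 tape=___1[_]1#0   (A,_)→(B,#,←)
state=B head=-1 tape=___[1]#1#0   (B,1)→(D,0,←)
state=D head=-2 tape=__[_]0#1#0   (D,_)→(E,0,←)
state=E head=-3 tape=_[_]00#1#0   (E,_)→(C,0,←)
state=C head=-4 tape=[_]000#1#0   (C,_)→(A,1,→)
state=A head=-3 tape=1[0]00#1#0   (A,0)→(D,0,→)
state=D head=-2 tape=10[0]0#1#0   (D,0)→(E,0,←)
state=E head=-3 tape=1[0]00#1#0   (E,0)→(E,1,←)
state=E head=-4 tape=[1]100#1#0   (E,1)→(C,_,→)
state=C head=-3 tape=_[1]00#1#0   (C,1)→(B,1,→)
state=B head=-2 tape=_1[0]0#1#0   (B,0)→(D,1,→)
state=D head=-1 tape=_11[0]#1#0   (D,0)→(E,0,←)
state=E head=-2 tape=_1[1]0#1#0   (E,1)→(C,_,→)
state=C head=-1 tape=_1_[0]#1#0   (C,0)→(A,_,→)
state=A head=0 tape=_1__[#]1#0   (A,#)→(C,_,←)
state=C head=-1 tape=_1_[_]_1#0   (C,_)→(A,1,→)
state=A head=0 tape=_1_1[_]1#0   (A,_)→(B,#,←)
state=B head=-1 tape=_1_[1]#1#0   (B,1)→(D,0,←)
state=D head=-2 tape=_1[_]0#1#0   (D,_)→(E,0,←)
state=E head=-3 tape=_[1]00#1#0   (E,1)→(C,_,→)
state=C head=-2 tape=__[0]0#1#0   (C,0)→(A,_,→)
state=A head=-1 tape=___[0]#1#0   (A,0)→(D,0,→)
state=D head=0 tape=___0[#]1#0   (D,#)→(C,1,←)
state=C head=-1 tape=___[0]11#0   (C,0)→(A,_,→)
state=A head=0 tape=____[1]1#0   (A,1)→(E,_,←)
state=E head=-1 tape=___[_]_1#0   (E,_)→(C,0,←)
state=C head=-2 tape=__[_]0_1#0   (C,_)→(A,1,→)
state=A head=-1 tape=__1[0]_1#0   (A,0)→(D,0,→)
state=D head=0 tape=__10[_]1#0   (D,_)→(E,0,←)
state=E head=-1 tape=__1[0]01#0   (E,0)→(E,1,←)
state=E head=-2 tape=__[1]101#0   (E,1)→(C,_,→)
state=C head=-1 tape=___[1]01#0   (C,1)→(B,1,→)
state=B head=0 tape=___1[0]1#0   (B,0)→(D,1,→)
state=D head=1 tape=___11[1]#0
The non-blank tape span at halt is 111#0.

111#0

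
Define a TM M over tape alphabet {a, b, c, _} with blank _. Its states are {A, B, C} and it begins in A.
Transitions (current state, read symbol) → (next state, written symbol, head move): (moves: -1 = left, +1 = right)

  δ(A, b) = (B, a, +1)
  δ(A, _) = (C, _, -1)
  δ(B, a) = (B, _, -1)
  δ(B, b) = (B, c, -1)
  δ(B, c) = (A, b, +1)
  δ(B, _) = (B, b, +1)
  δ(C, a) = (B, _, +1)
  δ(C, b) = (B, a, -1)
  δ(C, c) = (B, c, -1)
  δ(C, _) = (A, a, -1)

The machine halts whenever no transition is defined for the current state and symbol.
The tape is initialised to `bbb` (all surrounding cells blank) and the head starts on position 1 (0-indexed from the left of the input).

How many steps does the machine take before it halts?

A | __b[b]b   read b → write a, move +1, go to B
B | __ba[b]   read b → write c, move -1, go to B
B | __b[a]c   read a → write _, move -1, go to B
B | __[b]_c   read b → write c, move -1, go to B
B | _[_]c_c   read _ → write b, move +1, go to B
B | _b[c]_c   read c → write b, move +1, go to A
A | _bb[_]c   read _ → write _, move -1, go to C
C | _b[b]_c   read b → write a, move -1, go to B
B | _[b]a_c   read b → write c, move -1, go to B
B | [_]ca_c   read _ → write b, move +1, go to B
B | b[c]a_c   read c → write b, move +1, go to A
A | bb[a]_c
M halts after 11 transitions.

11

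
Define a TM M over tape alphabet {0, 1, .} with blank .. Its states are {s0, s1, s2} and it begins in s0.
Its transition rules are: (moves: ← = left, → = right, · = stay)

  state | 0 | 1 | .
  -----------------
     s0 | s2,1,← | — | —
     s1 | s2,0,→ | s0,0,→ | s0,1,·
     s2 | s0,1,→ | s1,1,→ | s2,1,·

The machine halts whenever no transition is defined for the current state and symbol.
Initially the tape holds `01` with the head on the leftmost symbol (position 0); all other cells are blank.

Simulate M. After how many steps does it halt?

s0 | .[0]1   read 0 → write 1, move ←, go to s2
s2 | [.]11   read . → write 1, move ·, go to s2
s2 | [1]11   read 1 → write 1, move →, go to s1
s1 | 1[1]1   read 1 → write 0, move →, go to s0
s0 | 10[1]
M halts after 4 transitions.

4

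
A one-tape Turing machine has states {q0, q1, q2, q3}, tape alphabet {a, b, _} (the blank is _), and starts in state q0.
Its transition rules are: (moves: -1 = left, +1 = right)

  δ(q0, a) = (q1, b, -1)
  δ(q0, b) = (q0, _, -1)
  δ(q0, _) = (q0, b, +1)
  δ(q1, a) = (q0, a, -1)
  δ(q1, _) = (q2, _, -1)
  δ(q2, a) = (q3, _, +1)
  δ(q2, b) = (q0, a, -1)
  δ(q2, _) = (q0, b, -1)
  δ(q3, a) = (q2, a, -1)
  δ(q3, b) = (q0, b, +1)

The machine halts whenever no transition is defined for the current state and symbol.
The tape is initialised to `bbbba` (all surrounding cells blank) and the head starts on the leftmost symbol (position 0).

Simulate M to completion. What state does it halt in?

q1

q0 | ____[b]bbba   read b → write _, move -1, go to q0
q0 | ___[_]_bbba   read _ → write b, move +1, go to q0
q0 | ___b[_]bbba   read _ → write b, move +1, go to q0
q0 | ___bb[b]bba   read b → write _, move -1, go to q0
q0 | ___b[b]_bba   read b → write _, move -1, go to q0
q0 | ___[b]__bba   read b → write _, move -1, go to q0
q0 | __[_]___bba   read _ → write b, move +1, go to q0
q0 | __b[_]__bba   read _ → write b, move +1, go to q0
q0 | __bb[_]_bba   read _ → write b, move +1, go to q0
q0 | __bbb[_]bba   read _ → write b, move +1, go to q0
q0 | __bbbb[b]ba   read b → write _, move -1, go to q0
q0 | __bbb[b]_ba   read b → write _, move -1, go to q0
q0 | __bb[b]__ba   read b → write _, move -1, go to q0
q0 | __b[b]___ba   read b → write _, move -1, go to q0
q0 | __[b]____ba   read b → write _, move -1, go to q0
q0 | _[_]_____ba   read _ → write b, move +1, go to q0
q0 | _b[_]____ba   read _ → write b, move +1, go to q0
q0 | _bb[_]___ba   read _ → write b, move +1, go to q0
q0 | _bbb[_]__ba   read _ → write b, move +1, go to q0
q0 | _bbbb[_]_ba   read _ → write b, move +1, go to q0
q0 | _bbbbb[_]ba   read _ → write b, move +1, go to q0
q0 | _bbbbbb[b]a   read b → write _, move -1, go to q0
q0 | _bbbbb[b]_a   read b → write _, move -1, go to q0
q0 | _bbbb[b]__a   read b → write _, move -1, go to q0
q0 | _bbb[b]___a   read b → write _, move -1, go to q0
q0 | _bb[b]____a   read b → write _, move -1, go to q0
q0 | _b[b]_____a   read b → write _, move -1, go to q0
q0 | _[b]______a   read b → write _, move -1, go to q0
q0 | [_]_______a   read _ → write b, move +1, go to q0
q0 | b[_]______a   read _ → write b, move +1, go to q0
q0 | bb[_]_____a   read _ → write b, move +1, go to q0
q0 | bbb[_]____a   read _ → write b, move +1, go to q0
q0 | bbbb[_]___a   read _ → write b, move +1, go to q0
q0 | bbbbb[_]__a   read _ → write b, move +1, go to q0
q0 | bbbbbb[_]_a   read _ → write b, move +1, go to q0
q0 | bbbbbbb[_]a   read _ → write b, move +1, go to q0
q0 | bbbbbbbb[a]   read a → write b, move -1, go to q1
q1 | bbbbbbb[b]b
No transition is defined for (q1, b); M halts in state q1.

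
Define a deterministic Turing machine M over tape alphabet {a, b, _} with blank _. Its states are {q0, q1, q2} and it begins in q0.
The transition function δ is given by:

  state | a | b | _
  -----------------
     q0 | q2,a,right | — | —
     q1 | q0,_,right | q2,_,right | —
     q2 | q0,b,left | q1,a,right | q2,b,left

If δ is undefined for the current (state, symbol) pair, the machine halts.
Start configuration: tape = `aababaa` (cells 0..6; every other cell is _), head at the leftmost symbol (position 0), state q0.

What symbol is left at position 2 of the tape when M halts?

q0 | [a]ababaa   read a → write a, move right, go to q2
q2 | a[a]babaa   read a → write b, move left, go to q0
q0 | [a]bbabaa   read a → write a, move right, go to q2
q2 | a[b]babaa   read b → write a, move right, go to q1
q1 | aa[b]abaa   read b → write _, move right, go to q2
q2 | aa_[a]baa   read a → write b, move left, go to q0
q0 | aa[_]bbaa
Cell 2 holds _ when M halts.

_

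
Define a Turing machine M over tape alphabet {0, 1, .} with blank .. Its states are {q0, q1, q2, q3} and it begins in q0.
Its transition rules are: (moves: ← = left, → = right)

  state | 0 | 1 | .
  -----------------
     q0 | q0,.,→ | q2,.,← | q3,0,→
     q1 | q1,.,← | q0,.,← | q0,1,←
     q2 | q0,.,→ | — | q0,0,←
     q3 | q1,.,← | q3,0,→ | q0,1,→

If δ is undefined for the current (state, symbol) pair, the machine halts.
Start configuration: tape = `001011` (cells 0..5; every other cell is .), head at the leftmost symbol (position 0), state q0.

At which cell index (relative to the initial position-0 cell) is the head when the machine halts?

4

state=q0 head=0 tape=..[0]01011   (q0,0)→(q0,.,→)
state=q0 head=1 tape=...[0]1011   (q0,0)→(q0,.,→)
state=q0 head=2 tape=....[1]011   (q0,1)→(q2,.,←)
state=q2 head=1 tape=...[.].011   (q2,.)→(q0,0,←)
state=q0 head=0 tape=..[.]0.011   (q0,.)→(q3,0,→)
state=q3 head=1 tape=..0[0].011   (q3,0)→(q1,.,←)
state=q1 head=0 tape=..[0]..011   (q1,0)→(q1,.,←)
state=q1 head=-1 tape=.[.]...011   (q1,.)→(q0,1,←)
state=q0 head=-2 tape=[.]1...011   (q0,.)→(q3,0,→)
state=q3 head=-1 tape=0[1]...011   (q3,1)→(q3,0,→)
state=q3 head=0 tape=00[.]..011   (q3,.)→(q0,1,→)
state=q0 head=1 tape=001[.].011   (q0,.)→(q3,0,→)
state=q3 head=2 tape=0010[.]011   (q3,.)→(q0,1,→)
state=q0 head=3 tape=00101[0]11   (q0,0)→(q0,.,→)
state=q0 head=4 tape=00101.[1]1   (q0,1)→(q2,.,←)
state=q2 head=3 tape=00101[.].1   (q2,.)→(q0,0,←)
state=q0 head=2 tape=0010[1]0.1   (q0,1)→(q2,.,←)
state=q2 head=1 tape=001[0].0.1   (q2,0)→(q0,.,→)
state=q0 head=2 tape=001.[.]0.1   (q0,.)→(q3,0,→)
state=q3 head=3 tape=001.0[0].1   (q3,0)→(q1,.,←)
state=q1 head=2 tape=001.[0]..1   (q1,0)→(q1,.,←)
state=q1 head=1 tape=001[.]...1   (q1,.)→(q0,1,←)
state=q0 head=0 tape=00[1]1...1   (q0,1)→(q2,.,←)
state=q2 head=-1 tape=0[0].1...1   (q2,0)→(q0,.,→)
state=q0 head=0 tape=0.[.]1...1   (q0,.)→(q3,0,→)
state=q3 head=1 tape=0.0[1]...1   (q3,1)→(q3,0,→)
state=q3 head=2 tape=0.00[.]..1   (q3,.)→(q0,1,→)
state=q0 head=3 tape=0.001[.].1   (q0,.)→(q3,0,→)
state=q3 head=4 tape=0.0010[.]1   (q3,.)→(q0,1,→)
state=q0 head=5 tape=0.00101[1]   (q0,1)→(q2,.,←)
state=q2 head=4 tape=0.0010[1].
At halt the head is at cell 4.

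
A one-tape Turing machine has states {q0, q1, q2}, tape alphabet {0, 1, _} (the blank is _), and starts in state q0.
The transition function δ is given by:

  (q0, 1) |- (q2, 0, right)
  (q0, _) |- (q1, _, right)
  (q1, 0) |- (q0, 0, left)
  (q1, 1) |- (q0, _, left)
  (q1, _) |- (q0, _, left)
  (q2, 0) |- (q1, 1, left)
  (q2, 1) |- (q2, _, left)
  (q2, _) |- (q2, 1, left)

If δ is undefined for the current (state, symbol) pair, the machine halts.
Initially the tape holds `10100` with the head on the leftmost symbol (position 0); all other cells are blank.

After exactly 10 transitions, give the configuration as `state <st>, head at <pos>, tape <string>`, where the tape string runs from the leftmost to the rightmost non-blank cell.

q0 | _[1]0100   read 1 → write 0, move right, go to q2
q2 | _0[0]100   read 0 → write 1, move left, go to q1
q1 | _[0]1100   read 0 → write 0, move left, go to q0
q0 | [_]01100   read _ → write _, move right, go to q1
q1 | _[0]1100   read 0 → write 0, move left, go to q0
q0 | [_]01100   read _ → write _, move right, go to q1
q1 | _[0]1100   read 0 → write 0, move left, go to q0
q0 | [_]01100   read _ → write _, move right, go to q1
q1 | _[0]1100   read 0 → write 0, move left, go to q0
q0 | [_]01100   read _ → write _, move right, go to q1
q1 | _[0]1100
After 10 steps: state q1, head at 0, tape 01100.

state q1, head at 0, tape 01100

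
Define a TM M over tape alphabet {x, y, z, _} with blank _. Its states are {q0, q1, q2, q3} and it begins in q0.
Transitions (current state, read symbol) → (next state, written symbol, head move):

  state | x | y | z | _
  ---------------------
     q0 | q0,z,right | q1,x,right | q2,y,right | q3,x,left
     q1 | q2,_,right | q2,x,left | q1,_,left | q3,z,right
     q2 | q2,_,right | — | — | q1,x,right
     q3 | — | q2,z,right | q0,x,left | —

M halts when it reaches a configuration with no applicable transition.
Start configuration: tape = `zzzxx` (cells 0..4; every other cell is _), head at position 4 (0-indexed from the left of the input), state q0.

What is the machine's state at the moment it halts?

q3

q0 | zzzx[x]_____   read x → write z, move right, go to q0
q0 | zzzxz[_]____   read _ → write x, move left, go to q3
q3 | zzzx[z]x____   read z → write x, move left, go to q0
q0 | zzz[x]xx____   read x → write z, move right, go to q0
q0 | zzzz[x]x____   read x → write z, move right, go to q0
q0 | zzzzz[x]____   read x → write z, move right, go to q0
q0 | zzzzzz[_]___   read _ → write x, move left, go to q3
q3 | zzzzz[z]x___   read z → write x, move left, go to q0
q0 | zzzz[z]xx___   read z → write y, move right, go to q2
q2 | zzzzy[x]x___   read x → write _, move right, go to q2
q2 | zzzzy_[x]___   read x → write _, move right, go to q2
q2 | zzzzy__[_]__   read _ → write x, move right, go to q1
q1 | zzzzy__x[_]_   read _ → write z, move right, go to q3
q3 | zzzzy__xz[_]
No transition is defined for (q3, _); M halts in state q3.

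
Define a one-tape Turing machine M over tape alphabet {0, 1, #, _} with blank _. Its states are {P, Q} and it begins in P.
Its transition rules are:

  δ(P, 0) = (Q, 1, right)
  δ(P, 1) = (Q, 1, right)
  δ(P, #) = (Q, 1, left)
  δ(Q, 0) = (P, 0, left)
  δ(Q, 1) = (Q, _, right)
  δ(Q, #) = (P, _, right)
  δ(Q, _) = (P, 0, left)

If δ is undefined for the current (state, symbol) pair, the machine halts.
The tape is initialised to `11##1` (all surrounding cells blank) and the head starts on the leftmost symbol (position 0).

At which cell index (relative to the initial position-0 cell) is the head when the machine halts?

1

state=P head=0 tape=[1]1##1   (P,1)→(Q,1,right)
state=Q head=1 tape=1[1]##1   (Q,1)→(Q,_,right)
state=Q head=2 tape=1_[#]#1   (Q,#)→(P,_,right)
state=P head=3 tape=1__[#]1   (P,#)→(Q,1,left)
state=Q head=2 tape=1_[_]11   (Q,_)→(P,0,left)
state=P head=1 tape=1[_]011
At halt the head is at cell 1.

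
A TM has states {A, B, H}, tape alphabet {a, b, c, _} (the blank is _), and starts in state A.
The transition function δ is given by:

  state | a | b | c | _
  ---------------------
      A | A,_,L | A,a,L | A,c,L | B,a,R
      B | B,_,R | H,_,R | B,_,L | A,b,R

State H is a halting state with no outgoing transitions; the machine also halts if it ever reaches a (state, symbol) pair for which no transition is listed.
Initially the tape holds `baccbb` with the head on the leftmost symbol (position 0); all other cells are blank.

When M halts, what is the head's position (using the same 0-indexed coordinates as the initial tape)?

6

state=A head=0 tape=_[b]accbb_   (A,b)→(A,a,L)
state=A head=-1 tape=[_]aaccbb_   (A,_)→(B,a,R)
state=B head=0 tape=a[a]accbb_   (B,a)→(B,_,R)
state=B head=1 tape=a_[a]ccbb_   (B,a)→(B,_,R)
state=B head=2 tape=a__[c]cbb_   (B,c)→(B,_,L)
state=B head=1 tape=a_[_]_cbb_   (B,_)→(A,b,R)
state=A head=2 tape=a_b[_]cbb_   (A,_)→(B,a,R)
state=B head=3 tape=a_ba[c]bb_   (B,c)→(B,_,L)
state=B head=2 tape=a_b[a]_bb_   (B,a)→(B,_,R)
state=B head=3 tape=a_b_[_]bb_   (B,_)→(A,b,R)
state=A head=4 tape=a_b_b[b]b_   (A,b)→(A,a,L)
state=A head=3 tape=a_b_[b]ab_   (A,b)→(A,a,L)
state=A head=2 tape=a_b[_]aab_   (A,_)→(B,a,R)
state=B head=3 tape=a_ba[a]ab_   (B,a)→(B,_,R)
state=B head=4 tape=a_ba_[a]b_   (B,a)→(B,_,R)
state=B head=5 tape=a_ba__[b]_   (B,b)→(H,_,R)
state=H head=6 tape=a_ba___[_]
At halt the head is at cell 6.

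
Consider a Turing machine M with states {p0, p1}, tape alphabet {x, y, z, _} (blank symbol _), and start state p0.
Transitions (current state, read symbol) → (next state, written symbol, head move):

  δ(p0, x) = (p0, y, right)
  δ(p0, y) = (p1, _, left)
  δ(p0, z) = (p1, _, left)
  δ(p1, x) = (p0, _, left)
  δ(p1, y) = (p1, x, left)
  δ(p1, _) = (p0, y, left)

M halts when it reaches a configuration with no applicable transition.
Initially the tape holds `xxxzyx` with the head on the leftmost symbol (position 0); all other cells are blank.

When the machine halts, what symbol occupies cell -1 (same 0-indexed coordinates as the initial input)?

state=p0 head=0 tape=__[x]xxzyx   (p0,x)→(p0,y,right)
state=p0 head=1 tape=__y[x]xzyx   (p0,x)→(p0,y,right)
state=p0 head=2 tape=__yy[x]zyx   (p0,x)→(p0,y,right)
state=p0 head=3 tape=__yyy[z]yx   (p0,z)→(p1,_,left)
state=p1 head=2 tape=__yy[y]_yx   (p1,y)→(p1,x,left)
state=p1 head=1 tape=__y[y]x_yx   (p1,y)→(p1,x,left)
state=p1 head=0 tape=__[y]xx_yx   (p1,y)→(p1,x,left)
state=p1 head=-1 tape=_[_]xxx_yx   (p1,_)→(p0,y,left)
state=p0 head=-2 tape=[_]yxxx_yx
Cell -1 holds y when M halts.

y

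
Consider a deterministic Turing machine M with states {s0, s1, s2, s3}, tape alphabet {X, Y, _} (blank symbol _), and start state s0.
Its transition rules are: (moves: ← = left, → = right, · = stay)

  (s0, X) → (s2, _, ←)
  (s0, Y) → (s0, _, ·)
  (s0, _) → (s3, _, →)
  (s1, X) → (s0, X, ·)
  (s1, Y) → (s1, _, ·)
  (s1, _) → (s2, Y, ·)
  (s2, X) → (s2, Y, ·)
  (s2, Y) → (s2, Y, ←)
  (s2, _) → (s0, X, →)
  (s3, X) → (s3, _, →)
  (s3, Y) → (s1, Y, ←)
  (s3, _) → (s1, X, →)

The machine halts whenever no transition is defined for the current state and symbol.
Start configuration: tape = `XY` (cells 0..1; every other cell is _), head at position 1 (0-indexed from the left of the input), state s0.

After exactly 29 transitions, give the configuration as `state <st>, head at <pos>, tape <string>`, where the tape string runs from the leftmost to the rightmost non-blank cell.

state s1, head at -1, tape X_YYYY

state=s0 head=1 tape=__X[Y]__   (s0,Y)→(s0,_,·)
state=s0 head=1 tape=__X[_]__   (s0,_)→(s3,_,→)
state=s3 head=2 tape=__X_[_]_   (s3,_)→(s1,X,→)
state=s1 head=3 tape=__X_X[_]   (s1,_)→(s2,Y,·)
state=s2 head=3 tape=__X_X[Y]   (s2,Y)→(s2,Y,←)
state=s2 head=2 tape=__X_[X]Y   (s2,X)→(s2,Y,·)
state=s2 head=2 tape=__X_[Y]Y   (s2,Y)→(s2,Y,←)
state=s2 head=1 tape=__X[_]YY   (s2,_)→(s0,X,→)
state=s0 head=2 tape=__XX[Y]Y   (s0,Y)→(s0,_,·)
state=s0 head=2 tape=__XX[_]Y   (s0,_)→(s3,_,→)
state=s3 head=3 tape=__XX_[Y]   (s3,Y)→(s1,Y,←)
state=s1 head=2 tape=__XX[_]Y   (s1,_)→(s2,Y,·)
state=s2 head=2 tape=__XX[Y]Y   (s2,Y)→(s2,Y,←)
state=s2 head=1 tape=__X[X]YY   (s2,X)→(s2,Y,·)
state=s2 head=1 tape=__X[Y]YY   (s2,Y)→(s2,Y,←)
state=s2 head=0 tape=__[X]YYY   (s2,X)→(s2,Y,·)
state=s2 head=0 tape=__[Y]YYY   (s2,Y)→(s2,Y,←)
state=s2 head=-1 tape=_[_]YYYY   (s2,_)→(s0,X,→)
state=s0 head=0 tape=_X[Y]YYY   (s0,Y)→(s0,_,·)
state=s0 head=0 tape=_X[_]YYY   (s0,_)→(s3,_,→)
state=s3 head=1 tape=_X_[Y]YY   (s3,Y)→(s1,Y,←)
state=s1 head=0 tape=_X[_]YYY   (s1,_)→(s2,Y,·)
state=s2 head=0 tape=_X[Y]YYY   (s2,Y)→(s2,Y,←)
state=s2 head=-1 tape=_[X]YYYY   (s2,X)→(s2,Y,·)
state=s2 head=-1 tape=_[Y]YYYY   (s2,Y)→(s2,Y,←)
state=s2 head=-2 tape=[_]YYYYY   (s2,_)→(s0,X,→)
state=s0 head=-1 tape=X[Y]YYYY   (s0,Y)→(s0,_,·)
state=s0 head=-1 tape=X[_]YYYY   (s0,_)→(s3,_,→)
state=s3 head=0 tape=X_[Y]YYY   (s3,Y)→(s1,Y,←)
state=s1 head=-1 tape=X[_]YYYY
After 29 steps: state s1, head at -1, tape X_YYYY.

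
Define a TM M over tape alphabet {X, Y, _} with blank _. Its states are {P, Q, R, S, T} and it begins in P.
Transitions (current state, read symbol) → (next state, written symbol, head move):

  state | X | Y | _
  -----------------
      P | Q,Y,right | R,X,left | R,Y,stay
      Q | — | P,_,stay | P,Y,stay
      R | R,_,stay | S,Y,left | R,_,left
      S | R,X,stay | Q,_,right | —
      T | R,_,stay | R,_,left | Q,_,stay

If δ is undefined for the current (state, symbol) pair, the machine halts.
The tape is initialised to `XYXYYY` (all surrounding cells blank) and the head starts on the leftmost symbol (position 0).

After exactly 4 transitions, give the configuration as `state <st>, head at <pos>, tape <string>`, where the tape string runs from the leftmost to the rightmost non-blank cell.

state=P head=0 tape=[X]YXYYY   (P,X)→(Q,Y,right)
state=Q head=1 tape=Y[Y]XYYY   (Q,Y)→(P,_,stay)
state=P head=1 tape=Y[_]XYYY   (P,_)→(R,Y,stay)
state=R head=1 tape=Y[Y]XYYY   (R,Y)→(S,Y,left)
state=S head=0 tape=[Y]YXYYY
After 4 steps: state S, head at 0, tape YYXYYY.

state S, head at 0, tape YYXYYY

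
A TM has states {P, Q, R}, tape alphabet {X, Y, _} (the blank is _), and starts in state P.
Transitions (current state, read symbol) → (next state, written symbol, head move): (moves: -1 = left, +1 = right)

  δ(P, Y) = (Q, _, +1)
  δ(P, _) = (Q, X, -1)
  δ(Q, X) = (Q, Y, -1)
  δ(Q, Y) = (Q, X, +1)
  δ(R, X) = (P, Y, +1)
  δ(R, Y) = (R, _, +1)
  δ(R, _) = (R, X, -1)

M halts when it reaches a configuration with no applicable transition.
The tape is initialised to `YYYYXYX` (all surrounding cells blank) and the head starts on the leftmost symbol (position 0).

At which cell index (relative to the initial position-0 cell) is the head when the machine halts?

state=P head=0 tape=[Y]YYYXYX   (P,Y)→(Q,_,+1)
state=Q head=1 tape=_[Y]YYXYX   (Q,Y)→(Q,X,+1)
state=Q head=2 tape=_X[Y]YXYX   (Q,Y)→(Q,X,+1)
state=Q head=3 tape=_XX[Y]XYX   (Q,Y)→(Q,X,+1)
state=Q head=4 tape=_XXX[X]YX   (Q,X)→(Q,Y,-1)
state=Q head=3 tape=_XX[X]YYX   (Q,X)→(Q,Y,-1)
state=Q head=2 tape=_X[X]YYYX   (Q,X)→(Q,Y,-1)
state=Q head=1 tape=_[X]YYYYX   (Q,X)→(Q,Y,-1)
state=Q head=0 tape=[_]YYYYYX
At halt the head is at cell 0.

0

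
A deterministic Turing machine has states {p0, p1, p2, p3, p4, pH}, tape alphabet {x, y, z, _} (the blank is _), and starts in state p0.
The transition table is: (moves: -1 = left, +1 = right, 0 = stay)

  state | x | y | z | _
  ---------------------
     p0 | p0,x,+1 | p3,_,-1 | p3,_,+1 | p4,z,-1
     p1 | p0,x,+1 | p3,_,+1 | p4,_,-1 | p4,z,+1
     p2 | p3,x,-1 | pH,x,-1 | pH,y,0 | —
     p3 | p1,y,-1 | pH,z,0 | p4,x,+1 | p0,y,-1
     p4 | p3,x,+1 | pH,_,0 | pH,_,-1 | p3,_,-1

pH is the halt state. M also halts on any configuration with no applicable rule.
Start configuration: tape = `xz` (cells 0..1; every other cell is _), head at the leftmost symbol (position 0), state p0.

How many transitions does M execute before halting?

7

p0 | [x]z_   read x → write x, move +1, go to p0
p0 | x[z]_   read z → write _, move +1, go to p3
p3 | x_[_]   read _ → write y, move -1, go to p0
p0 | x[_]y   read _ → write z, move -1, go to p4
p4 | [x]zy   read x → write x, move +1, go to p3
p3 | x[z]y   read z → write x, move +1, go to p4
p4 | xx[y]   read y → write _, move 0, go to pH
pH | xx[_]
M halts after 7 transitions.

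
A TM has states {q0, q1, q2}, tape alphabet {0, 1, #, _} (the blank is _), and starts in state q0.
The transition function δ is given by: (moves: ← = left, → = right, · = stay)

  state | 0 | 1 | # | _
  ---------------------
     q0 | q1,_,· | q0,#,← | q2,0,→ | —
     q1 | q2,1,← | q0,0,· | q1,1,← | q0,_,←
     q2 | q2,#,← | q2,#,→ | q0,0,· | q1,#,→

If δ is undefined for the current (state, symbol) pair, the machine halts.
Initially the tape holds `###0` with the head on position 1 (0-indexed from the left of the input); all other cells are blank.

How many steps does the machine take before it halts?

q0 | _#[#]#0   read # → write 0, move →, go to q2
q2 | _#0[#]0   read # → write 0, move ·, go to q0
q0 | _#0[0]0   read 0 → write _, move ·, go to q1
q1 | _#0[_]0   read _ → write _, move ←, go to q0
q0 | _#[0]_0   read 0 → write _, move ·, go to q1
q1 | _#[_]_0   read _ → write _, move ←, go to q0
q0 | _[#]__0   read # → write 0, move →, go to q2
q2 | _0[_]_0   read _ → write #, move →, go to q1
q1 | _0#[_]0   read _ → write _, move ←, go to q0
q0 | _0[#]_0   read # → write 0, move →, go to q2
q2 | _00[_]0   read _ → write #, move →, go to q1
q1 | _00#[0]   read 0 → write 1, move ←, go to q2
q2 | _00[#]1   read # → write 0, move ·, go to q0
q0 | _00[0]1   read 0 → write _, move ·, go to q1
q1 | _00[_]1   read _ → write _, move ←, go to q0
q0 | _0[0]_1   read 0 → write _, move ·, go to q1
q1 | _0[_]_1   read _ → write _, move ←, go to q0
q0 | _[0]__1   read 0 → write _, move ·, go to q1
q1 | _[_]__1   read _ → write _, move ←, go to q0
q0 | [_]___1
M halts after 19 transitions.

19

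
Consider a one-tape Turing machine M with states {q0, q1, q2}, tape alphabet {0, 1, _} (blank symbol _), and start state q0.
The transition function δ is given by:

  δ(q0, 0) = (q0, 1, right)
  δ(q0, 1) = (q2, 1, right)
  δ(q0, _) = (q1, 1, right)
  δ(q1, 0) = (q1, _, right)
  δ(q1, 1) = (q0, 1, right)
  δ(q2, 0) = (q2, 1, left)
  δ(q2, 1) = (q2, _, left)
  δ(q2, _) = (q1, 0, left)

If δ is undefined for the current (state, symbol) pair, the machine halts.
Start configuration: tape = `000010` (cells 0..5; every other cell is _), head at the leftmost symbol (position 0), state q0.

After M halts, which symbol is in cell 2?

_

q0 | __[0]00010   read 0 → write 1, move right, go to q0
q0 | __1[0]0010   read 0 → write 1, move right, go to q0
q0 | __11[0]010   read 0 → write 1, move right, go to q0
q0 | __111[0]10   read 0 → write 1, move right, go to q0
q0 | __1111[1]0   read 1 → write 1, move right, go to q2
q2 | __11111[0]   read 0 → write 1, move left, go to q2
q2 | __1111[1]1   read 1 → write _, move left, go to q2
q2 | __111[1]_1   read 1 → write _, move left, go to q2
q2 | __11[1]__1   read 1 → write _, move left, go to q2
q2 | __1[1]___1   read 1 → write _, move left, go to q2
q2 | __[1]____1   read 1 → write _, move left, go to q2
q2 | _[_]_____1   read _ → write 0, move left, go to q1
q1 | [_]0_____1
Cell 2 holds _ when M halts.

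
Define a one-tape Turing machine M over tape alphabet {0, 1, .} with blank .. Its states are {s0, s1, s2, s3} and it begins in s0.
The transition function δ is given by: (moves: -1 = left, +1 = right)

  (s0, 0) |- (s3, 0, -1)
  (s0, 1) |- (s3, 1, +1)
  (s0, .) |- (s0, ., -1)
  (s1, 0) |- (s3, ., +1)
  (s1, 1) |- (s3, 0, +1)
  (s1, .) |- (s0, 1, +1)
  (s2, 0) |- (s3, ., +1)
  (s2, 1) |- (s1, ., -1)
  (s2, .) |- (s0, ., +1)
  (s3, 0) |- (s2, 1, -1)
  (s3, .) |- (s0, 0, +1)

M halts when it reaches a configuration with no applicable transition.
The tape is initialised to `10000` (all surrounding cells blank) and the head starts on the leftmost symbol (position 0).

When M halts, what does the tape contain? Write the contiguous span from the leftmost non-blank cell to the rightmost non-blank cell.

1...010

state=s0 head=0 tape=.[1]0000..   (s0,1)→(s3,1,+1)
state=s3 head=1 tape=.1[0]000..   (s3,0)→(s2,1,-1)
state=s2 head=0 tape=.[1]1000..   (s2,1)→(s1,.,-1)
state=s1 head=-1 tape=[.].1000..   (s1,.)→(s0,1,+1)
state=s0 head=0 tape=1[.]1000..   (s0,.)→(s0,.,-1)
state=s0 head=-1 tape=[1].1000..   (s0,1)→(s3,1,+1)
state=s3 head=0 tape=1[.]1000..   (s3,.)→(s0,0,+1)
state=s0 head=1 tape=10[1]000..   (s0,1)→(s3,1,+1)
state=s3 head=2 tape=101[0]00..   (s3,0)→(s2,1,-1)
state=s2 head=1 tape=10[1]100..   (s2,1)→(s1,.,-1)
state=s1 head=0 tape=1[0].100..   (s1,0)→(s3,.,+1)
state=s3 head=1 tape=1.[.]100..   (s3,.)→(s0,0,+1)
state=s0 head=2 tape=1.0[1]00..   (s0,1)→(s3,1,+1)
state=s3 head=3 tape=1.01[0]0..   (s3,0)→(s2,1,-1)
state=s2 head=2 tape=1.0[1]10..   (s2,1)→(s1,.,-1)
state=s1 head=1 tape=1.[0].10..   (s1,0)→(s3,.,+1)
state=s3 head=2 tape=1..[.]10..   (s3,.)→(s0,0,+1)
state=s0 head=3 tape=1..0[1]0..   (s0,1)→(s3,1,+1)
state=s3 head=4 tape=1..01[0]..   (s3,0)→(s2,1,-1)
state=s2 head=3 tape=1..0[1]1..   (s2,1)→(s1,.,-1)
state=s1 head=2 tape=1..[0].1..   (s1,0)→(s3,.,+1)
state=s3 head=3 tape=1...[.]1..   (s3,.)→(s0,0,+1)
state=s0 head=4 tape=1...0[1]..   (s0,1)→(s3,1,+1)
state=s3 head=5 tape=1...01[.].   (s3,.)→(s0,0,+1)
state=s0 head=6 tape=1...010[.]   (s0,.)→(s0,.,-1)
state=s0 head=5 tape=1...01[0].   (s0,0)→(s3,0,-1)
state=s3 head=4 tape=1...0[1]0.
The non-blank tape span at halt is 1...010.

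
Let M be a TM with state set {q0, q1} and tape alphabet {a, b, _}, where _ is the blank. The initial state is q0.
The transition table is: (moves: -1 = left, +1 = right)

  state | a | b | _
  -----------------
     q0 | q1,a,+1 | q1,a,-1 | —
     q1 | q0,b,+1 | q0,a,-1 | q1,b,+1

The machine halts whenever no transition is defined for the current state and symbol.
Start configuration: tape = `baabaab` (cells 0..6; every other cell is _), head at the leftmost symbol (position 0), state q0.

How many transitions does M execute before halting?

q0 | _[b]aabaab_   read b → write a, move -1, go to q1
q1 | [_]aaabaab_   read _ → write b, move +1, go to q1
q1 | b[a]aabaab_   read a → write b, move +1, go to q0
q0 | bb[a]abaab_   read a → write a, move +1, go to q1
q1 | bba[a]baab_   read a → write b, move +1, go to q0
q0 | bbab[b]aab_   read b → write a, move -1, go to q1
q1 | bba[b]aaab_   read b → write a, move -1, go to q0
q0 | bb[a]aaaab_   read a → write a, move +1, go to q1
q1 | bba[a]aaab_   read a → write b, move +1, go to q0
q0 | bbab[a]aab_   read a → write a, move +1, go to q1
q1 | bbaba[a]ab_   read a → write b, move +1, go to q0
q0 | bbabab[a]b_   read a → write a, move +1, go to q1
q1 | bbababa[b]_   read b → write a, move -1, go to q0
q0 | bbabab[a]a_   read a → write a, move +1, go to q1
q1 | bbababa[a]_   read a → write b, move +1, go to q0
q0 | bbababab[_]
M halts after 15 transitions.

15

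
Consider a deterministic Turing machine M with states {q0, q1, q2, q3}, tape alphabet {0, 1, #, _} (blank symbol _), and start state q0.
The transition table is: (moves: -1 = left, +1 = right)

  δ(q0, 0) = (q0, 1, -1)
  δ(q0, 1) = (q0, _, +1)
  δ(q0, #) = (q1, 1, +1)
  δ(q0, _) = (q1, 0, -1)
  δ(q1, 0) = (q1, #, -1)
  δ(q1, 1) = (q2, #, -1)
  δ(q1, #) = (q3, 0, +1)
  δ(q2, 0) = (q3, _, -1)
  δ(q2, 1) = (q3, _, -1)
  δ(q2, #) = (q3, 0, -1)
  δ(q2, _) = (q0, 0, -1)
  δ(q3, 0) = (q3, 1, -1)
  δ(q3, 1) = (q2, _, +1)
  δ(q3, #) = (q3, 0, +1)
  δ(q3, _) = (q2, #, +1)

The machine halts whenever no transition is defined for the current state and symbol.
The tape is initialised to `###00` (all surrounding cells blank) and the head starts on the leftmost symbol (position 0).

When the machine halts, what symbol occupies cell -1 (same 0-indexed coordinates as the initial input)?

state=q0 head=0 tape=___[#]##00   (q0,#)→(q1,1,+1)
state=q1 head=1 tape=___1[#]#00   (q1,#)→(q3,0,+1)
state=q3 head=2 tape=___10[#]00   (q3,#)→(q3,0,+1)
state=q3 head=3 tape=___100[0]0   (q3,0)→(q3,1,-1)
state=q3 head=2 tape=___10[0]10   (q3,0)→(q3,1,-1)
state=q3 head=1 tape=___1[0]110   (q3,0)→(q3,1,-1)
state=q3 head=0 tape=___[1]1110   (q3,1)→(q2,_,+1)
state=q2 head=1 tape=____[1]110   (q2,1)→(q3,_,-1)
state=q3 head=0 tape=___[_]_110   (q3,_)→(q2,#,+1)
state=q2 head=1 tape=___#[_]110   (q2,_)→(q0,0,-1)
state=q0 head=0 tape=___[#]0110   (q0,#)→(q1,1,+1)
state=q1 head=1 tape=___1[0]110   (q1,0)→(q1,#,-1)
state=q1 head=0 tape=___[1]#110   (q1,1)→(q2,#,-1)
state=q2 head=-1 tape=__[_]##110   (q2,_)→(q0,0,-1)
state=q0 head=-2 tape=_[_]0##110   (q0,_)→(q1,0,-1)
state=q1 head=-3 tape=[_]00##110
Cell -1 holds 0 when M halts.

0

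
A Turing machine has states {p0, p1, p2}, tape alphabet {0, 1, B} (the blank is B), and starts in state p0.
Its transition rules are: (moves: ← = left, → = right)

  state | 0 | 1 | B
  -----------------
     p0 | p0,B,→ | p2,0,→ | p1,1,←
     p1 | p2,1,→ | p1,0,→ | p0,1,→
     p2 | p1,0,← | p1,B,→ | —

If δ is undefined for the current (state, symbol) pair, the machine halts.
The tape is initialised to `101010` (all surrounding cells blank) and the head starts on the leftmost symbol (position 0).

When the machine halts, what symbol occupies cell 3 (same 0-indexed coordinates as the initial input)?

1

state=p0 head=0 tape=[1]01010B   (p0,1)→(p2,0,→)
state=p2 head=1 tape=0[0]1010B   (p2,0)→(p1,0,←)
state=p1 head=0 tape=[0]01010B   (p1,0)→(p2,1,→)
state=p2 head=1 tape=1[0]1010B   (p2,0)→(p1,0,←)
state=p1 head=0 tape=[1]01010B   (p1,1)→(p1,0,→)
state=p1 head=1 tape=0[0]1010B   (p1,0)→(p2,1,→)
state=p2 head=2 tape=01[1]010B   (p2,1)→(p1,B,→)
state=p1 head=3 tape=01B[0]10B   (p1,0)→(p2,1,→)
state=p2 head=4 tape=01B1[1]0B   (p2,1)→(p1,B,→)
state=p1 head=5 tape=01B1B[0]B   (p1,0)→(p2,1,→)
state=p2 head=6 tape=01B1B1[B]
Cell 3 holds 1 when M halts.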